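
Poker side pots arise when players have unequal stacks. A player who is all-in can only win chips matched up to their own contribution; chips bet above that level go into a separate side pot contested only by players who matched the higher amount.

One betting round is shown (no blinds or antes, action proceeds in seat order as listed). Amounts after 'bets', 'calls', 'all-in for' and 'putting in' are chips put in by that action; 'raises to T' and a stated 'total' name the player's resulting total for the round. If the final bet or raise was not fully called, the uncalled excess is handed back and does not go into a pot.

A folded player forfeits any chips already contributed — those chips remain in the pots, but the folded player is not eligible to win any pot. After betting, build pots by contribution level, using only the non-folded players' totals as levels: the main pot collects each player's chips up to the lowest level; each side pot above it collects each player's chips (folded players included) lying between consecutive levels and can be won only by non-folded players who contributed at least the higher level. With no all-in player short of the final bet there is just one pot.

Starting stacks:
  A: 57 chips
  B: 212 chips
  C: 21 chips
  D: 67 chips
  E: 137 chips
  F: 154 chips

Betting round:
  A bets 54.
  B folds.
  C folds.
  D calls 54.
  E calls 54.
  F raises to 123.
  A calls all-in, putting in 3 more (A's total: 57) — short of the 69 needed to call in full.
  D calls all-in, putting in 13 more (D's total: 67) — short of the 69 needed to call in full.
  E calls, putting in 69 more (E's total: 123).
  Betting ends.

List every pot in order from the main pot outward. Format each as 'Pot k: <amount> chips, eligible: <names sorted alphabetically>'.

Contributions: A=57, D=67, E=123, F=123
Folded: B, C
Pot levels (distinct totals of non-folded players): 57, 67, 123
Layer 1-57: 57 each from A, D, E, F = 57*4 = 228 chips; eligible A, D, E, F
Layer 58-67: 10 each from D, E, F = 10*3 = 30 chips; eligible D, E, F
Layer 68-123: 56 each from E, F = 56*2 = 112 chips; eligible E, F

Pot 1: 228 chips, eligible: A, D, E, F
Pot 2: 30 chips, eligible: D, E, F
Pot 3: 112 chips, eligible: E, F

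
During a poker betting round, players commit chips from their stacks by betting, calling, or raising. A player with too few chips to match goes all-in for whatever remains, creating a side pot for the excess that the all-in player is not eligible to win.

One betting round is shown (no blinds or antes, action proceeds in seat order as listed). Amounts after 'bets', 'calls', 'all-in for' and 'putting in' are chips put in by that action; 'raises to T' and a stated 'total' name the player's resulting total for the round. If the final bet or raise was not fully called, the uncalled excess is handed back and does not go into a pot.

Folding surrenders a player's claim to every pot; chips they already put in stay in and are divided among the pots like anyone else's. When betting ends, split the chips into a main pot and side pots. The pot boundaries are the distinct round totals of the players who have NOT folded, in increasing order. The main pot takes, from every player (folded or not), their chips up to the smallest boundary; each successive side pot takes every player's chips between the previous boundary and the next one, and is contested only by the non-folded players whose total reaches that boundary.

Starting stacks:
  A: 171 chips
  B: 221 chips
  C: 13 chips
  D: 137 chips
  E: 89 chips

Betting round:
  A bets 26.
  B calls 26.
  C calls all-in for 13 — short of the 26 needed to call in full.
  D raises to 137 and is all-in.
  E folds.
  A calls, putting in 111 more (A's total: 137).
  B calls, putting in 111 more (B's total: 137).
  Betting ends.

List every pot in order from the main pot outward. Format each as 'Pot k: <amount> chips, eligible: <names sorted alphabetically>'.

Pot 1: 52 chips, eligible: A, B, C, D
Pot 2: 372 chips, eligible: A, B, D

Derivation:
Contributions: A=137, B=137, C=13, D=137
Folded: E
Pot levels (distinct totals of non-folded players): 13, 137
Layer 1-13: 13 each from A, B, C, D = 13*4 = 52 chips; eligible A, B, C, D
Layer 14-137: 124 each from A, B, D = 124*3 = 372 chips; eligible A, B, D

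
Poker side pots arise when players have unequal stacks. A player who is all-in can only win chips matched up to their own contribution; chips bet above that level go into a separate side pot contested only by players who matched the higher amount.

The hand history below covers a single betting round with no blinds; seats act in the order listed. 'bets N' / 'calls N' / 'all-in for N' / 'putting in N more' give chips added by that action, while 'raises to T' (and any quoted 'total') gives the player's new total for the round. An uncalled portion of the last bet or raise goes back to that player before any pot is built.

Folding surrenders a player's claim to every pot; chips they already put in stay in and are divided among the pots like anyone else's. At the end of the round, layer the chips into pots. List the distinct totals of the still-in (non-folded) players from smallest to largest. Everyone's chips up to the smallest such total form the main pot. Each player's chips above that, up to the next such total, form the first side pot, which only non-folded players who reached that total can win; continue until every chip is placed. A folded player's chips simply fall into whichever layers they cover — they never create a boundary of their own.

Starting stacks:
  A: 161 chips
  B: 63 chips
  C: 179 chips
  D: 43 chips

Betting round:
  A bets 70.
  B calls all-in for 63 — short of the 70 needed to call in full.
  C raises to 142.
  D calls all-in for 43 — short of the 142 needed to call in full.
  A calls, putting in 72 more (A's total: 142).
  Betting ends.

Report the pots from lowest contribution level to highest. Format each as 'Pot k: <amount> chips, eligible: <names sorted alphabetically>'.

Contributions: A=142, B=63, C=142, D=43
Pot levels (distinct totals of non-folded players): 43, 63, 142
Layer 1-43: 43 each from A, B, C, D = 43*4 = 172 chips; eligible A, B, C, D
Layer 44-63: 20 each from A, B, C = 20*3 = 60 chips; eligible A, B, C
Layer 64-142: 79 each from A, C = 79*2 = 158 chips; eligible A, C

Pot 1: 172 chips, eligible: A, B, C, D
Pot 2: 60 chips, eligible: A, B, C
Pot 3: 158 chips, eligible: A, C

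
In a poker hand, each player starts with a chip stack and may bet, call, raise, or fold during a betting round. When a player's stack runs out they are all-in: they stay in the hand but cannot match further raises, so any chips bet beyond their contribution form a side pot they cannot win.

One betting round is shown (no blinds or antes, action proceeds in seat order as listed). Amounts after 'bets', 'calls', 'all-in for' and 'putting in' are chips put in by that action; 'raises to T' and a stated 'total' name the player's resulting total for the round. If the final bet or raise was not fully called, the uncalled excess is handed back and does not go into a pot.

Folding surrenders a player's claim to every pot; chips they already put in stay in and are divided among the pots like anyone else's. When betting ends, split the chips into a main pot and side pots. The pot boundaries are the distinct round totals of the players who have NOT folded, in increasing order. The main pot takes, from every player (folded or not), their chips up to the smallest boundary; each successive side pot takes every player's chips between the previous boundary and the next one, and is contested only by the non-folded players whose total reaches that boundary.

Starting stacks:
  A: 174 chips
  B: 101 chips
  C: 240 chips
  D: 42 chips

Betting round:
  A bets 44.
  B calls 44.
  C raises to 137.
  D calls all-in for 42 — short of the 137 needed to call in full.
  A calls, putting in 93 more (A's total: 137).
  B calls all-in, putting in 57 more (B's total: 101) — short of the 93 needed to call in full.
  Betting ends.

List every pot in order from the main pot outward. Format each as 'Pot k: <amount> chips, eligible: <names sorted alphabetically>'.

Pot 1: 168 chips, eligible: A, B, C, D
Pot 2: 177 chips, eligible: A, B, C
Pot 3: 72 chips, eligible: A, C

Derivation:
Contributions: A=137, B=101, C=137, D=42
Pot levels (distinct totals of non-folded players): 42, 101, 137
Layer 1-42: 42 each from A, B, C, D = 42*4 = 168 chips; eligible A, B, C, D
Layer 43-101: 59 each from A, B, C = 59*3 = 177 chips; eligible A, B, C
Layer 102-137: 36 each from A, C = 36*2 = 72 chips; eligible A, C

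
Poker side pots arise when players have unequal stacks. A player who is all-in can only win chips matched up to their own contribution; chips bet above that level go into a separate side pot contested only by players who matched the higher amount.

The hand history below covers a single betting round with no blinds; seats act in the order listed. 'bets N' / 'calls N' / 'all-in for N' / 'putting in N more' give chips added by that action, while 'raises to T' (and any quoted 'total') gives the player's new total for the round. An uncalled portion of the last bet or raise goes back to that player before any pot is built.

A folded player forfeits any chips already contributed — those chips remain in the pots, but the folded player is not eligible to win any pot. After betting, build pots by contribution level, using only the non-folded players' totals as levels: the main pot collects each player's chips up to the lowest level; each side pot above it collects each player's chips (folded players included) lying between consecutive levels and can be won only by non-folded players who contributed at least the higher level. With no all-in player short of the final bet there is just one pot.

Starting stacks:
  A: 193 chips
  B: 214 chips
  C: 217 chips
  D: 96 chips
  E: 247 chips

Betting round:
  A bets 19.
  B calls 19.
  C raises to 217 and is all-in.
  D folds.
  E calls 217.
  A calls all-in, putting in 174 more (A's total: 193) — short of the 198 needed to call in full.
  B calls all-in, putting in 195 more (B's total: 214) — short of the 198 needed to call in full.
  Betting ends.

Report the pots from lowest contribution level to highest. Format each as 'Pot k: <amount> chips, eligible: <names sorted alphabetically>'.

Pot 1: 772 chips, eligible: A, B, C, E
Pot 2: 63 chips, eligible: B, C, E
Pot 3: 6 chips, eligible: C, E

Derivation:
Contributions: A=193, B=214, C=217, E=217
Folded: D
Pot levels (distinct totals of non-folded players): 193, 214, 217
Layer 1-193: 193 each from A, B, C, E = 193*4 = 772 chips; eligible A, B, C, E
Layer 194-214: 21 each from B, C, E = 21*3 = 63 chips; eligible B, C, E
Layer 215-217: 3 each from C, E = 3*2 = 6 chips; eligible C, E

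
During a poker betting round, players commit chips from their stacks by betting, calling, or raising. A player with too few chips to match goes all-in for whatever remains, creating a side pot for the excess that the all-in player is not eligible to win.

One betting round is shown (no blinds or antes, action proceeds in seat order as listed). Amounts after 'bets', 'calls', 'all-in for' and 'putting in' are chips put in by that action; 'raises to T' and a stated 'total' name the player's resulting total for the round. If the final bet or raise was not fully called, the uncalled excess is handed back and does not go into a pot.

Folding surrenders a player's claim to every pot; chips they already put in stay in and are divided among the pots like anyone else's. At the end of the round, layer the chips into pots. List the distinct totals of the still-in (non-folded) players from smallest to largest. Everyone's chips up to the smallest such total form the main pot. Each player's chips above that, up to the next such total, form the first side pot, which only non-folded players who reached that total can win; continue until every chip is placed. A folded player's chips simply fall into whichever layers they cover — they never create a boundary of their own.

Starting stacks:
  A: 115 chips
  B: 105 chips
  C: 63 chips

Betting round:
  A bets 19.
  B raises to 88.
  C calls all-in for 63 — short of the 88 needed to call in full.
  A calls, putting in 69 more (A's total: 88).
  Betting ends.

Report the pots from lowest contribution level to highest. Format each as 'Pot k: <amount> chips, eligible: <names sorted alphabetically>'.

Pot 1: 189 chips, eligible: A, B, C
Pot 2: 50 chips, eligible: A, B

Derivation:
Contributions: A=88, B=88, C=63
Pot levels (distinct totals of non-folded players): 63, 88
Layer 1-63: 63 each from A, B, C = 63*3 = 189 chips; eligible A, B, C
Layer 64-88: 25 each from A, B = 25*2 = 50 chips; eligible A, B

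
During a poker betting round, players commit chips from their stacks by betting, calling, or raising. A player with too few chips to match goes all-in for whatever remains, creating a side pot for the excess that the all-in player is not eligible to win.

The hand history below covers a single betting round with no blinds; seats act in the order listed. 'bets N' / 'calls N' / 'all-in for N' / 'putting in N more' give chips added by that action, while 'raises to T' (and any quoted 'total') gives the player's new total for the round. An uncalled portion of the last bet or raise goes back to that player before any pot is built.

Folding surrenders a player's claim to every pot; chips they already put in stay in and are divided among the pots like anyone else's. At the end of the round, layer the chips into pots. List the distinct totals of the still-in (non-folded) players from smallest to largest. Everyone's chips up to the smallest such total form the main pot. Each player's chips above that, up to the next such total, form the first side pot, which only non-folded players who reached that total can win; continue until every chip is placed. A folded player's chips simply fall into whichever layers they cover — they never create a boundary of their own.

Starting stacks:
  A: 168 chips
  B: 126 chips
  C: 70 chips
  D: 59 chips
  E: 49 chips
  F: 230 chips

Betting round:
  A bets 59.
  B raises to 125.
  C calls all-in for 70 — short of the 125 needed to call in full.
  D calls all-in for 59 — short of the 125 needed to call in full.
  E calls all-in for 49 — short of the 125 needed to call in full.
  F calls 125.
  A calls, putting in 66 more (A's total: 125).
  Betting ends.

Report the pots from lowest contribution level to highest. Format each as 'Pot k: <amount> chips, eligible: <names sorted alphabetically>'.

Pot 1: 294 chips, eligible: A, B, C, D, E, F
Pot 2: 50 chips, eligible: A, B, C, D, F
Pot 3: 44 chips, eligible: A, B, C, F
Pot 4: 165 chips, eligible: A, B, F

Derivation:
Contributions: A=125, B=125, C=70, D=59, E=49, F=125
Pot levels (distinct totals of non-folded players): 49, 59, 70, 125
Layer 1-49: 49 each from A, B, C, D, E, F = 49*6 = 294 chips; eligible A, B, C, D, E, F
Layer 50-59: 10 each from A, B, C, D, F = 10*5 = 50 chips; eligible A, B, C, D, F
Layer 60-70: 11 each from A, B, C, F = 11*4 = 44 chips; eligible A, B, C, F
Layer 71-125: 55 each from A, B, F = 55*3 = 165 chips; eligible A, B, F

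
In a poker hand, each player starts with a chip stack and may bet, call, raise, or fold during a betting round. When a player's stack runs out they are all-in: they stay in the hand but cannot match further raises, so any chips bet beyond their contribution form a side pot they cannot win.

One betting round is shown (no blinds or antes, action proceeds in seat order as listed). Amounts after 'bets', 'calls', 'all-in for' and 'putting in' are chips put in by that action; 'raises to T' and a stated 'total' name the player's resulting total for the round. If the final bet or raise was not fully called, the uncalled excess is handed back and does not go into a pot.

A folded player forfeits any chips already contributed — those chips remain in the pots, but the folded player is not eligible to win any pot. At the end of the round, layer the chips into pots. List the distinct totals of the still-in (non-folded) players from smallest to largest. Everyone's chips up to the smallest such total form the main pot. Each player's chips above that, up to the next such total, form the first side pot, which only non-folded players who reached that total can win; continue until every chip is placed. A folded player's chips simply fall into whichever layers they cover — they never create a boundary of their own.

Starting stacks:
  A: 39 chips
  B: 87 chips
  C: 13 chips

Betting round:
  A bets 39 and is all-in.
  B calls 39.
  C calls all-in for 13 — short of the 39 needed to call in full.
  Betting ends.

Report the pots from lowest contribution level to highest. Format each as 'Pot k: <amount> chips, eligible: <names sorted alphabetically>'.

Contributions: A=39, B=39, C=13
Pot levels (distinct totals of non-folded players): 13, 39
Layer 1-13: 13 each from A, B, C = 13*3 = 39 chips; eligible A, B, C
Layer 14-39: 26 each from A, B = 26*2 = 52 chips; eligible A, B

Pot 1: 39 chips, eligible: A, B, C
Pot 2: 52 chips, eligible: A, B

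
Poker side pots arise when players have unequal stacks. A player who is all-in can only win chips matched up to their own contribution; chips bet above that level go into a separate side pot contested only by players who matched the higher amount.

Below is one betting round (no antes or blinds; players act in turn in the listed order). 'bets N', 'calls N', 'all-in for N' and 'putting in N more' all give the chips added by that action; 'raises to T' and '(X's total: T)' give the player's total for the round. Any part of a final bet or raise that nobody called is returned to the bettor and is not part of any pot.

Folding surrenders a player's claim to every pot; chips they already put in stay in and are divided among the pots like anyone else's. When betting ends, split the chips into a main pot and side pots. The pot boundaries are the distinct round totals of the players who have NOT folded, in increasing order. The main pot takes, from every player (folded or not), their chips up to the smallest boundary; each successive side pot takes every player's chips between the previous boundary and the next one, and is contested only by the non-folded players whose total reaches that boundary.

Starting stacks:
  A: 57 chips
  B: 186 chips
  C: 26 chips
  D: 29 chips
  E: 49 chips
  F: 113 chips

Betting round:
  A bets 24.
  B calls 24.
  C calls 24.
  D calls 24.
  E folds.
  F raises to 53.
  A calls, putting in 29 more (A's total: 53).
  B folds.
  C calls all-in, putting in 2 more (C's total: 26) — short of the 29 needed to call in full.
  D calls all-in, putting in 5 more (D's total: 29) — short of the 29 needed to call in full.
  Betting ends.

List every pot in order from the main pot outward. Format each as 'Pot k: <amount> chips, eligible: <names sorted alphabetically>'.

Pot 1: 128 chips, eligible: A, C, D, F
Pot 2: 9 chips, eligible: A, D, F
Pot 3: 48 chips, eligible: A, F

Derivation:
Contributions: A=53, B=24, C=26, D=29, F=53
Folded: B, E
Pot levels (distinct totals of non-folded players): 26, 29, 53
Layer 1-26: A 26 + B 24 + C 26 + D 26 + F 26 = 128 chips; eligible A, C, D, F
Layer 27-29: 3 each from A, D, F = 3*3 = 9 chips; eligible A, D, F
Layer 30-53: 24 each from A, F = 24*2 = 48 chips; eligible A, F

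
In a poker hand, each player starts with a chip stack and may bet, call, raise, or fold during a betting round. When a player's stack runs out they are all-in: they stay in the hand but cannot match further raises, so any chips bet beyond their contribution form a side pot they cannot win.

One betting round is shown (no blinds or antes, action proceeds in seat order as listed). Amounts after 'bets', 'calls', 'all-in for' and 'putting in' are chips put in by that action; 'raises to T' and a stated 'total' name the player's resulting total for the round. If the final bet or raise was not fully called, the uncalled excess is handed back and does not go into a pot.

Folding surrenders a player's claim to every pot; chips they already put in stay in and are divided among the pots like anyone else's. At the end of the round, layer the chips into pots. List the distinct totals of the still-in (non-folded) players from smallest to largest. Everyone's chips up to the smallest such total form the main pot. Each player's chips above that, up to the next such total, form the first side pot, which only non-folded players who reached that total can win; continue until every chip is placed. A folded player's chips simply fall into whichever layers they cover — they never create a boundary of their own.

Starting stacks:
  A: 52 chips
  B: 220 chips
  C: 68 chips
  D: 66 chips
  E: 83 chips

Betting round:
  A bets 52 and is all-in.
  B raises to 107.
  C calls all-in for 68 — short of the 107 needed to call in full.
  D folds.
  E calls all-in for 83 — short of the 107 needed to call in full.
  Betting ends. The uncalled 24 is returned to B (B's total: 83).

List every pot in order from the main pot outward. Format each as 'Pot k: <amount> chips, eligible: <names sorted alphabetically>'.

Contributions (after 24 returned to B): A=52, B=83, C=68, E=83
Folded: D
Pot levels (distinct totals of non-folded players): 52, 68, 83
Layer 1-52: 52 each from A, B, C, E = 52*4 = 208 chips; eligible A, B, C, E
Layer 53-68: 16 each from B, C, E = 16*3 = 48 chips; eligible B, C, E
Layer 69-83: 15 each from B, E = 15*2 = 30 chips; eligible B, E

Pot 1: 208 chips, eligible: A, B, C, E
Pot 2: 48 chips, eligible: B, C, E
Pot 3: 30 chips, eligible: B, E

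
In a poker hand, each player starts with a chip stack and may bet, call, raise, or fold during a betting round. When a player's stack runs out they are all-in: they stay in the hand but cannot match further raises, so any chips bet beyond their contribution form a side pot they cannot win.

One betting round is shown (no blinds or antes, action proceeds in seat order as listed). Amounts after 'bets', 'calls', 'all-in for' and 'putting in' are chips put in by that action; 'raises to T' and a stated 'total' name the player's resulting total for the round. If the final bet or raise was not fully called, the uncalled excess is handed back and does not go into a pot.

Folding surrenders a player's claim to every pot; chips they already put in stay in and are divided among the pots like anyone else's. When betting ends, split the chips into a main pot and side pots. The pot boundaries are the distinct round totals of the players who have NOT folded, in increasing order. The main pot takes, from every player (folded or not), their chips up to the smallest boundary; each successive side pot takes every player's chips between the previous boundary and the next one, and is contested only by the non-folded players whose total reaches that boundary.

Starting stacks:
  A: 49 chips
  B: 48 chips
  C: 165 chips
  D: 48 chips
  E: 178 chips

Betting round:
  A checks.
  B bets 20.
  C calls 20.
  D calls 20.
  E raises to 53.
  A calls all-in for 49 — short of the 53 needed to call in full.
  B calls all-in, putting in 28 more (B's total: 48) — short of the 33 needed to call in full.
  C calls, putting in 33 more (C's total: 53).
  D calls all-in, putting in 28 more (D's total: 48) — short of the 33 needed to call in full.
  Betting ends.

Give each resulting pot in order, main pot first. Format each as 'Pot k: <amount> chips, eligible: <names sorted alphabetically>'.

Pot 1: 240 chips, eligible: A, B, C, D, E
Pot 2: 3 chips, eligible: A, C, E
Pot 3: 8 chips, eligible: C, E

Derivation:
Contributions: A=49, B=48, C=53, D=48, E=53
Pot levels (distinct totals of non-folded players): 48, 49, 53
Layer 1-48: 48 each from A, B, C, D, E = 48*5 = 240 chips; eligible A, B, C, D, E
Layer 49-49: 1 each from A, C, E = 1*3 = 3 chips; eligible A, C, E
Layer 50-53: 4 each from C, E = 4*2 = 8 chips; eligible C, E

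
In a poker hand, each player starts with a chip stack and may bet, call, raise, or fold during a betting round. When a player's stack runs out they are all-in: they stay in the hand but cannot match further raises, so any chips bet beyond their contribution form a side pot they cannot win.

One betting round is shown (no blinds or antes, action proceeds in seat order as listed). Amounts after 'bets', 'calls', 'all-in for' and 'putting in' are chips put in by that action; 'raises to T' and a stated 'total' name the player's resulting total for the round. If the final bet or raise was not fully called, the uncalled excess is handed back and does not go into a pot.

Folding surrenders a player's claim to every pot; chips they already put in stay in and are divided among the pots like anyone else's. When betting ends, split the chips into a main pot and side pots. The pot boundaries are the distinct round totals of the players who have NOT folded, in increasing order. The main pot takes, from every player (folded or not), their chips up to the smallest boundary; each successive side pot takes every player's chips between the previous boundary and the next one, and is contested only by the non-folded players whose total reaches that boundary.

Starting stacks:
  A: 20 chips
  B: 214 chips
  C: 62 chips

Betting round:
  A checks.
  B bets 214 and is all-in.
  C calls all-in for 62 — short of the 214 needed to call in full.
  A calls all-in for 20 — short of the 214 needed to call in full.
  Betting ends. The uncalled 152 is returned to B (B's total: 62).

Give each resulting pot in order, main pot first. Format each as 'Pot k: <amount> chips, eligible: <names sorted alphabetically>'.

Pot 1: 60 chips, eligible: A, B, C
Pot 2: 84 chips, eligible: B, C

Derivation:
Contributions (after 152 returned to B): A=20, B=62, C=62
Pot levels (distinct totals of non-folded players): 20, 62
Layer 1-20: 20 each from A, B, C = 20*3 = 60 chips; eligible A, B, C
Layer 21-62: 42 each from B, C = 42*2 = 84 chips; eligible B, C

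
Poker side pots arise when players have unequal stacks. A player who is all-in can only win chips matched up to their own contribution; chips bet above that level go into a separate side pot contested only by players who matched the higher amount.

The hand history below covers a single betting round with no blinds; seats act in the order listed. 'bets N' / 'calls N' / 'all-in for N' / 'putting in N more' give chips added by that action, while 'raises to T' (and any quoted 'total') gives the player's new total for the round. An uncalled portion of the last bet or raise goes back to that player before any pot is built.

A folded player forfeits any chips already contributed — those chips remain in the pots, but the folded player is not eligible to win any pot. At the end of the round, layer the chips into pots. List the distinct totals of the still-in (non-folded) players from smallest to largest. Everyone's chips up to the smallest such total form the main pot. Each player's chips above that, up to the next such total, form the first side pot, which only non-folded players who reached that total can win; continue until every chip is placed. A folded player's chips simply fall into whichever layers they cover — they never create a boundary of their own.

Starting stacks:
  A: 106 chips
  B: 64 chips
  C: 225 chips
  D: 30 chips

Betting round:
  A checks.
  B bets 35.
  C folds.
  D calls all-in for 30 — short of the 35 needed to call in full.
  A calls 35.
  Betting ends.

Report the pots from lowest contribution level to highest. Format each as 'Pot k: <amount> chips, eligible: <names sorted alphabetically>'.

Pot 1: 90 chips, eligible: A, B, D
Pot 2: 10 chips, eligible: A, B

Derivation:
Contributions: A=35, B=35, D=30
Folded: C
Pot levels (distinct totals of non-folded players): 30, 35
Layer 1-30: 30 each from A, B, D = 30*3 = 90 chips; eligible A, B, D
Layer 31-35: 5 each from A, B = 5*2 = 10 chips; eligible A, B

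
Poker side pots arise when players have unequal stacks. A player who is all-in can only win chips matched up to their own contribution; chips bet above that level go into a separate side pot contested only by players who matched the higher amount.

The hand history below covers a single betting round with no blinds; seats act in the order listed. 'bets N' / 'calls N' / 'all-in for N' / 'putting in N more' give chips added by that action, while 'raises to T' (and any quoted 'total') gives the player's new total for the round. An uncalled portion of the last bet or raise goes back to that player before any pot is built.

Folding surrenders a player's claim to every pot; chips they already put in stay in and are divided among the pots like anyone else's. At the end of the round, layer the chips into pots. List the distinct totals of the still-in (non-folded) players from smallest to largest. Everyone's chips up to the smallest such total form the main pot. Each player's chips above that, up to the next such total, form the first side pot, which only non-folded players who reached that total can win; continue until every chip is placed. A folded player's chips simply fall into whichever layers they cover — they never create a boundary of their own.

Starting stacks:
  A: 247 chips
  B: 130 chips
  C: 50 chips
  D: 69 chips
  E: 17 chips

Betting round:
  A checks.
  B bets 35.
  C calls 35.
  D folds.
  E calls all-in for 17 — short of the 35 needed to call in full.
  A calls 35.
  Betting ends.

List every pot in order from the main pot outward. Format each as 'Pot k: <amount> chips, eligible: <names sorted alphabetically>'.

Contributions: A=35, B=35, C=35, E=17
Folded: D
Pot levels (distinct totals of non-folded players): 17, 35
Layer 1-17: 17 each from A, B, C, E = 17*4 = 68 chips; eligible A, B, C, E
Layer 18-35: 18 each from A, B, C = 18*3 = 54 chips; eligible A, B, C

Pot 1: 68 chips, eligible: A, B, C, E
Pot 2: 54 chips, eligible: A, B, C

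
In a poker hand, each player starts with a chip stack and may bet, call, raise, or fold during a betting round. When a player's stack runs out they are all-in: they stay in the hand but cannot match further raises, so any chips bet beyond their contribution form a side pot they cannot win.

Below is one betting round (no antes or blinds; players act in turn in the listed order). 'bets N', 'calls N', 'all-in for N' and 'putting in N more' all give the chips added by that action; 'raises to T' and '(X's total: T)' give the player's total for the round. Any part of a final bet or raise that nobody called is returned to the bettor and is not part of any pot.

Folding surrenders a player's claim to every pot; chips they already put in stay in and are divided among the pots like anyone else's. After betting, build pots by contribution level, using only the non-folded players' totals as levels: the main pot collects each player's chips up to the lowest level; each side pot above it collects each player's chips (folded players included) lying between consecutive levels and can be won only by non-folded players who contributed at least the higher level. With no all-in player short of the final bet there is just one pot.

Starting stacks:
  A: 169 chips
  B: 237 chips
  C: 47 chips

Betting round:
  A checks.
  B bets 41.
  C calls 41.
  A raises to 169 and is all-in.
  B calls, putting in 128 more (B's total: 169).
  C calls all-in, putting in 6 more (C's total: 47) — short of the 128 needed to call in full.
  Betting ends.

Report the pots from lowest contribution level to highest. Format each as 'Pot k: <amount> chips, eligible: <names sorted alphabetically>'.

Pot 1: 141 chips, eligible: A, B, C
Pot 2: 244 chips, eligible: A, B

Derivation:
Contributions: A=169, B=169, C=47
Pot levels (distinct totals of non-folded players): 47, 169
Layer 1-47: 47 each from A, B, C = 47*3 = 141 chips; eligible A, B, C
Layer 48-169: 122 each from A, B = 122*2 = 244 chips; eligible A, B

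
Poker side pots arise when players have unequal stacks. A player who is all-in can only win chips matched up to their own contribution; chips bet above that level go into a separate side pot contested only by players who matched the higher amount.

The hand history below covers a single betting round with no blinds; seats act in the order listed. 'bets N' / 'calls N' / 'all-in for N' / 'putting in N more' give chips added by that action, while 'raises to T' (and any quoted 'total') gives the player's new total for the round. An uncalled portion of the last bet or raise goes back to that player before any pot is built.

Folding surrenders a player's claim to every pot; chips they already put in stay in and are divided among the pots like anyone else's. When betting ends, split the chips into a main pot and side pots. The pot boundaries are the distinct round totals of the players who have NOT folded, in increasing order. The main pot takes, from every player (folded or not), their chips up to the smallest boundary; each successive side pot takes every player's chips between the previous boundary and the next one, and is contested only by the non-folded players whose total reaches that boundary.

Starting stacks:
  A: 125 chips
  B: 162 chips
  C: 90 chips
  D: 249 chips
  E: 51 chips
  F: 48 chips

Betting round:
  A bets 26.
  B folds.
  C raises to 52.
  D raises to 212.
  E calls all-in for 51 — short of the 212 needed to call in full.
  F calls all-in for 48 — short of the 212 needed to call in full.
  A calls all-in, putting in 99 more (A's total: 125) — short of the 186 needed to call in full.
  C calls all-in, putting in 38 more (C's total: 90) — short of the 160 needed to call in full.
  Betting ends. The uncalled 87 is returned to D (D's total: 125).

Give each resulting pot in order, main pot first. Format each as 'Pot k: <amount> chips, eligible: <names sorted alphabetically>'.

Pot 1: 240 chips, eligible: A, C, D, E, F
Pot 2: 12 chips, eligible: A, C, D, E
Pot 3: 117 chips, eligible: A, C, D
Pot 4: 70 chips, eligible: A, D

Derivation:
Contributions (after 87 returned to D): A=125, C=90, D=125, E=51, F=48
Folded: B
Pot levels (distinct totals of non-folded players): 48, 51, 90, 125
Layer 1-48: 48 each from A, C, D, E, F = 48*5 = 240 chips; eligible A, C, D, E, F
Layer 49-51: 3 each from A, C, D, E = 3*4 = 12 chips; eligible A, C, D, E
Layer 52-90: 39 each from A, C, D = 39*3 = 117 chips; eligible A, C, D
Layer 91-125: 35 each from A, D = 35*2 = 70 chips; eligible A, D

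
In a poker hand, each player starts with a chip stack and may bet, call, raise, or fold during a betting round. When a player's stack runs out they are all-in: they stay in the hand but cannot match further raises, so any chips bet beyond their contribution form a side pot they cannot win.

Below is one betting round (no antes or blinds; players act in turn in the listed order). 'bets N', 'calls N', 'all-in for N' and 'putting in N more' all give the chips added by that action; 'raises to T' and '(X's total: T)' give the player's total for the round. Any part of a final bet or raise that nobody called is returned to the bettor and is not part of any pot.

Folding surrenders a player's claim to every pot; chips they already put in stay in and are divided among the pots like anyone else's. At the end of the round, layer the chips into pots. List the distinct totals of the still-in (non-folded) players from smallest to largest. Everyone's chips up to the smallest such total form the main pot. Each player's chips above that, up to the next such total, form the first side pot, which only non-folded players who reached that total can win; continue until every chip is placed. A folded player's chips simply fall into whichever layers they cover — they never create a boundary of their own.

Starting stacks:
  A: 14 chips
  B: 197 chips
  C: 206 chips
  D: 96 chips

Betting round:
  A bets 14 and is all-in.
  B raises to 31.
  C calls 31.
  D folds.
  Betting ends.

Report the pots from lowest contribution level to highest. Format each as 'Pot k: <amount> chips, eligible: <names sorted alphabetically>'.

Contributions: A=14, B=31, C=31
Folded: D
Pot levels (distinct totals of non-folded players): 14, 31
Layer 1-14: 14 each from A, B, C = 14*3 = 42 chips; eligible A, B, C
Layer 15-31: 17 each from B, C = 17*2 = 34 chips; eligible B, C

Pot 1: 42 chips, eligible: A, B, C
Pot 2: 34 chips, eligible: B, C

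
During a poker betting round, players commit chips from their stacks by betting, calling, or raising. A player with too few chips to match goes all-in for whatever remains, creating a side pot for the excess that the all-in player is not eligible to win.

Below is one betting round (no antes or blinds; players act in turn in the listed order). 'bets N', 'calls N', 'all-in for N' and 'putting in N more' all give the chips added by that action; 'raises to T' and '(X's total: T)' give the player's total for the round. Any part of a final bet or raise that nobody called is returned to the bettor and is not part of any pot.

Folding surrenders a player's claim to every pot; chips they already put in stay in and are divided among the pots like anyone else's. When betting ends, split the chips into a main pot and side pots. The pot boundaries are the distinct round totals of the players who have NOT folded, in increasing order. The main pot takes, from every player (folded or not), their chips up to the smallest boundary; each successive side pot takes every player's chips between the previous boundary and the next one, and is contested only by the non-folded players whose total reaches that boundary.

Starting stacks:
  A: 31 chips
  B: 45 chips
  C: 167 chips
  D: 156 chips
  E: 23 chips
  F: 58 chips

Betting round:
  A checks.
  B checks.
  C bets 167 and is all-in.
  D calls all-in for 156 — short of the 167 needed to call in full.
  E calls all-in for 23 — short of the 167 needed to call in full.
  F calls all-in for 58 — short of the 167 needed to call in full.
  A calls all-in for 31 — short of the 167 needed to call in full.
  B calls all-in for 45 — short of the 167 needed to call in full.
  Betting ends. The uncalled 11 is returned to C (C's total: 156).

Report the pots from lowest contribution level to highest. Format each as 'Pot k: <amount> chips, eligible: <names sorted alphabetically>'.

Pot 1: 138 chips, eligible: A, B, C, D, E, F
Pot 2: 40 chips, eligible: A, B, C, D, F
Pot 3: 56 chips, eligible: B, C, D, F
Pot 4: 39 chips, eligible: C, D, F
Pot 5: 196 chips, eligible: C, D

Derivation:
Contributions (after 11 returned to C): A=31, B=45, C=156, D=156, E=23, F=58
Pot levels (distinct totals of non-folded players): 23, 31, 45, 58, 156
Layer 1-23: 23 each from A, B, C, D, E, F = 23*6 = 138 chips; eligible A, B, C, D, E, F
Layer 24-31: 8 each from A, B, C, D, F = 8*5 = 40 chips; eligible A, B, C, D, F
Layer 32-45: 14 each from B, C, D, F = 14*4 = 56 chips; eligible B, C, D, F
Layer 46-58: 13 each from C, D, F = 13*3 = 39 chips; eligible C, D, F
Layer 59-156: 98 each from C, D = 98*2 = 196 chips; eligible C, D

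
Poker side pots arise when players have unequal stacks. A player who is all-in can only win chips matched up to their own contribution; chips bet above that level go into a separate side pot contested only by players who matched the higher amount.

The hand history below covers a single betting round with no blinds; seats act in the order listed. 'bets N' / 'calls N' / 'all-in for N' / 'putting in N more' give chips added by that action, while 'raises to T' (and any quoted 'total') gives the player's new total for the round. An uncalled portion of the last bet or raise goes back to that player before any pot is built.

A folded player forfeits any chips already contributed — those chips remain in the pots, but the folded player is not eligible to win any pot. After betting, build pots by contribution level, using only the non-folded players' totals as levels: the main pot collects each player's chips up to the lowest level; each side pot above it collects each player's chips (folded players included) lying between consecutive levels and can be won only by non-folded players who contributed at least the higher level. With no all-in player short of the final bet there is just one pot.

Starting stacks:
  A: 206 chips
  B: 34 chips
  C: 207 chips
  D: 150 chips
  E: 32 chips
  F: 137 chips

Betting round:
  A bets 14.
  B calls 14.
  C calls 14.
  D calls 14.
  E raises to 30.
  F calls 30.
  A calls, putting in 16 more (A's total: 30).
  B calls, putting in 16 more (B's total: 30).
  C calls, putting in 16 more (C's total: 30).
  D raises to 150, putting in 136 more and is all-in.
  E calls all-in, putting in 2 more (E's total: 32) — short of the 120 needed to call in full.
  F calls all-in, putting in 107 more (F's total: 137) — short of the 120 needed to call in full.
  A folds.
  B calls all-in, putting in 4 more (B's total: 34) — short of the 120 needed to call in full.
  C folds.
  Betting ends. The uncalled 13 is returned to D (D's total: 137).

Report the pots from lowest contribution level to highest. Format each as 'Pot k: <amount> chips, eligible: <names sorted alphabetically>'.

Pot 1: 188 chips, eligible: B, D, E, F
Pot 2: 6 chips, eligible: B, D, F
Pot 3: 206 chips, eligible: D, F

Derivation:
Contributions (after 13 returned to D): A=30, B=34, C=30, D=137, E=32, F=137
Folded: A, C
Pot levels (distinct totals of non-folded players): 32, 34, 137
Layer 1-32: A 30 + B 32 + C 30 + D 32 + E 32 + F 32 = 188 chips; eligible B, D, E, F
Layer 33-34: 2 each from B, D, F = 2*3 = 6 chips; eligible B, D, F
Layer 35-137: 103 each from D, F = 103*2 = 206 chips; eligible D, F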